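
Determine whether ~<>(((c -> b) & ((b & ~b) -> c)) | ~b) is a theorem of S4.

Tableau for the negation <>(((c -> b) & ((b & ~b) -> c)) | ~b):
1. <>(((c -> b) & ((b & ~b) -> c)) | ~b), 0
2. ((c -> b) & ((b & ~b) -> c)) | ~b, 1
3. ~b, 1
Accessibility: 0R0, 0R1, 1R1
The negation has an open branch (countermodel exists).

Not valid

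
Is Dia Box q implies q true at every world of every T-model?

Not valid

Tableau for the negation not (Dia Box q implies q):
1. not (Dia Box q implies q), u
2. Dia Box q, u
3. not q, u
4. Box q, v
5. q, v
Accessibility: uRu, uRv, vRv
The negation has an open branch (countermodel exists).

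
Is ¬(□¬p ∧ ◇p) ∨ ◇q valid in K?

Valid in K

Tableau for the negation ¬(¬(□¬p ∧ ◇p) ∨ ◇q):
1. ¬(¬(□¬p ∧ ◇p) ∨ ◇q), w0
2. □¬p ∧ ◇p, w0   [¬∨-rule on 1]
3. ¬◇q, w0   [¬∨-rule on 1]
4. □¬p, w0   [∧-rule on 2]
5. ◇p, w0   [∧-rule on 2]
6. p, w1   [◇-rule on 5: fresh world w1, w0Rw1]
7. ¬q, w1   [¬◇-rule on 3 via w0Rw1]
8. ¬p, w1   [□-rule on 4 via w0Rw1]
Accessibility: w0Rw1
Branch closes: p and ¬p both at w1.
All branches of the negation close; one closing branch shown above.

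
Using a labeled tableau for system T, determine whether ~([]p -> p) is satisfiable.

1. ~([]p -> p), u
2. []p, u
3. ~p, u
4. p, u
Accessibility: uRu
Branch closes: p and ~p both at u.
(One branch shown.) All branches close.

Unsatisfiable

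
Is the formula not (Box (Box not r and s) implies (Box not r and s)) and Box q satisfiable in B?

No, unsatisfiable

1. not (Box (Box not r and s) implies (Box not r and s)) and Box q, w0
2. not (Box (Box not r and s) implies (Box not r and s)), w0
3. Box q, w0
4. Box (Box not r and s), w0
5. not (Box not r and s), w0
6. q, w0
7. Box not r and s, w0
8. Box not r, w0
9. s, w0
10. not r, w0
11. not Box not r, w0
12. r, w1
13. q, w1
14. Box not r and s, w1
15. Box not r, w1
16. s, w1
17. not r, w1
Accessibility: w0Rw0, w0Rw1, w1Rw0, w1Rw1
Branch closes: r and not r both at w1.
All branches of the tableau close; one closing branch shown above.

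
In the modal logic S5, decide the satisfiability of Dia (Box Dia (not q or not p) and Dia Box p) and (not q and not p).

Unsatisfiable

1. Dia (Box Dia (not q or not p) and Dia Box p) and (not q and not p), u
2. Dia (Box Dia (not q or not p) and Dia Box p), u
3. not q and not p, u
4. not q, u
5. not p, u
6. Box Dia (not q or not p) and Dia Box p, v
7. Box Dia (not q or not p), v
8. Dia Box p, v
9. Dia (not q or not p), u
10. Dia (not q or not p), v
11. Box p, w
12. Dia (not q or not p), w
13. p, u
Accessibility: uRu, uRv, uRw, vRu, vRv, vRw, wRu, wRv, wRw
Branch closes: p and not p both at u.
All branches of the tableau close; one closing branch shown above.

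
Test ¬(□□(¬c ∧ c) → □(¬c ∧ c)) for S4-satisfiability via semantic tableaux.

Unsatisfiable

1. ¬(□□(¬c ∧ c) → □(¬c ∧ c)), 0
2. □□(¬c ∧ c), 0
3. ¬□(¬c ∧ c), 0
4. □(¬c ∧ c), 0
5. ¬c ∧ c, 0
6. ¬c, 0
7. c, 0
Accessibility: 0R0
Branch closes: c and ¬c both at 0.
All branches of the tableau close; one closing branch shown above.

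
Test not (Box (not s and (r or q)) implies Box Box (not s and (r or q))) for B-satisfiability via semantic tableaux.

1. not (Box (not s and (r or q)) implies Box Box (not s and (r or q))), u
2. Box (not s and (r or q)), u
3. not Box Box (not s and (r or q)), u
4. not s and (r or q), u
5. not s, u
6. r or q, u
7. q, u
8. not Box (not s and (r or q)), v
9. not s and (r or q), v
10. not s, v
11. r or q, v
12. q, v
13. not (not s and (r or q)), w
14. not (r or q), w
15. not r, w
16. not q, w
Accessibility: uRu, uRv, vRu, vRv, vRw, wRv, wRw

Satisfiable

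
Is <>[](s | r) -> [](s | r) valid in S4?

Invalid (countermodel exists)

Tableau for the negation ~(<>[](s | r) -> [](s | r)):
1. ~(<>[](s | r) -> [](s | r)), w0
2. <>[](s | r), w0
3. ~[](s | r), w0
4. [](s | r), w1
5. s | r, w1
6. r, w1
7. ~(s | r), w2
8. ~s, w2
9. ~r, w2
Accessibility: w0Rw0, w0Rw1, w0Rw2, w1Rw1, w2Rw2
The negation has an open branch (countermodel exists).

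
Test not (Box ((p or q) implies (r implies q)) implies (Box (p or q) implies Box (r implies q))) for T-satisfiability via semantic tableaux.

Unsatisfiable (every branch closes)

1. not (Box ((p or q) implies (r implies q)) implies (Box (p or q) implies Box (r implies q))), w0
2. Box ((p or q) implies (r implies q)), w0
3. not (Box (p or q) implies Box (r implies q)), w0
4. Box (p or q), w0
5. not Box (r implies q), w0
6. (p or q) implies (r implies q), w0
7. p or q, w0
8. r implies q, w0
9. q, w0
10. not (r implies q), w1
11. r, w1
12. not q, w1
13. (p or q) implies (r implies q), w1
14. p or q, w1
15. r implies q, w1
16. p, w1
17. q, w1
Accessibility: w0Rw0, w0Rw1, w1Rw1
Branch closes: q and not q both at w1.
Every branch closes; the branch above is one of them.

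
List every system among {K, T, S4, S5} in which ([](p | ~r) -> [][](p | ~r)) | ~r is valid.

S4, S5

S4-tableau for the negation ~(([](p | ~r) -> [][](p | ~r)) | ~r):
1. ~(([](p | ~r) -> [][](p | ~r)) | ~r), u
2. ~([](p | ~r) -> [][](p | ~r)), u
3. r, u
4. [](p | ~r), u
5. ~[][](p | ~r), u
6. p | ~r, u
7. p, u
8. ~[](p | ~r), v
9. p | ~r, v
10. ~r, v
11. ~(p | ~r), w
12. ~p, w
13. r, w
14. p | ~r, w
15. ~r, w
Accessibility: uRu, uRv, uRw, vRv, vRw, wRw
Branch closes: r and ~r both at w.
Every branch closes (one shown): valid in S4, hence also in S5 (every theorem of S4 is a theorem of S5).
T-tableau for the negation ~(([](p | ~r) -> [][](p | ~r)) | ~r):
1. ~(([](p | ~r) -> [][](p | ~r)) | ~r), u
2. ~([](p | ~r) -> [][](p | ~r)), u
3. r, u
4. [](p | ~r), u
5. ~[][](p | ~r), u
6. p | ~r, u
7. p, u
8. ~[](p | ~r), v
9. p | ~r, v
10. ~r, v
11. ~(p | ~r), w
12. ~p, w
13. r, w
Accessibility: uRu, uRv, vRv, vRw, wRw
Complete open branch: countermodel on a T-frame, so not valid in T, nor in K (the same frame is also a K-frame).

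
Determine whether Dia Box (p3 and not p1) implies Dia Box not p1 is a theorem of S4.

Valid

Tableau for the negation not (Dia Box (p3 and not p1) implies Dia Box not p1):
1. not (Dia Box (p3 and not p1) implies Dia Box not p1), w0
2. Dia Box (p3 and not p1), w0
3. not Dia Box not p1, w0
4. not Box not p1, w0
5. Box (p3 and not p1), w1
6. not Box not p1, w1
7. p3 and not p1, w1
8. p3, w1
9. not p1, w1
10. p1, w2
11. not Box not p1, w2
12. p1, w3
13. not Box not p1, w3
14. p3 and not p1, w3
15. p3, w3
16. not p1, w3
Accessibility: w0Rw0, w0Rw1, w0Rw2, w0Rw3, w1Rw1, w1Rw3, w2Rw2, w3Rw3
Branch closes: p1 and not p1 both at w3.
All branches of the negation close; one closing branch shown above.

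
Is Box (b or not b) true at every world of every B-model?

Valid

Tableau for the negation not Box (b or not b):
1. not Box (b or not b), w0
2. not (b or not b), w1
3. not b, w1
4. b, w1
Accessibility: w0Rw0, w0Rw1, w1Rw0, w1Rw1
Branch closes: b and not b both at w1.
All branches of the negation close; one closing branch shown above.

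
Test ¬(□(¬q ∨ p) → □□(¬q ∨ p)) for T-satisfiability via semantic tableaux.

Yes, satisfiable

1. ¬(□(¬q ∨ p) → □□(¬q ∨ p)), u
2. □(¬q ∨ p), u
3. ¬□□(¬q ∨ p), u
4. ¬q ∨ p, u
5. p, u
6. ¬□(¬q ∨ p), v
7. ¬q ∨ p, v
8. p, v
9. ¬(¬q ∨ p), w
10. q, w
11. ¬p, w
Accessibility: uRu, uRv, vRv, vRw, wRw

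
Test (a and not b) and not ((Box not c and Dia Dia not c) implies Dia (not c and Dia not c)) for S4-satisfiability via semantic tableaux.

No, unsatisfiable

1. (a and not b) and not ((Box not c and Dia Dia not c) implies Dia (not c and Dia not c)), 0
2. a and not b, 0   [and-rule on 1]
3. not ((Box not c and Dia Dia not c) implies Dia (not c and Dia not c)), 0   [and-rule on 1]
4. a, 0   [and-rule on 2]
5. not b, 0   [and-rule on 2]
6. Box not c and Dia Dia not c, 0   [neg-implies-rule on 3]
7. not Dia (not c and Dia not c), 0   [neg-implies-rule on 3]
8. Box not c, 0   [and-rule on 6]
9. Dia Dia not c, 0   [and-rule on 6]
10. not (not c and Dia not c), 0   [neg-Dia-rule on 7 via 0R0]
11. not c, 0   [Box-rule on 8 via 0R0]
12. not Dia not c, 0   [neg-and-rule on 10 (branches; this branch)]
13. c, 0   [neg-Dia-rule on 12 via 0R0]
Accessibility: 0R0
Branch closes: c and not c both at 0.
All branches of the tableau close; one closing branch shown above.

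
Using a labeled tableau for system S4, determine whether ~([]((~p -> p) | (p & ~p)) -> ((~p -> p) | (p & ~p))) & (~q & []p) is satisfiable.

1. ~([]((~p -> p) | (p & ~p)) -> ((~p -> p) | (p & ~p))) & (~q & []p), w0
2. ~([]((~p -> p) | (p & ~p)) -> ((~p -> p) | (p & ~p))), w0
3. ~q & []p, w0
4. []((~p -> p) | (p & ~p)), w0
5. ~((~p -> p) | (p & ~p)), w0
6. ~q, w0
7. []p, w0
8. ~(~p -> p), w0
9. ~(p & ~p), w0
10. ~p, w0
11. (~p -> p) | (p & ~p), w0
12. p, w0
Accessibility: w0Rw0
Branch closes: p and ~p both at w0.
Every branch closes; the branch above is one of them.

No, unsatisfiable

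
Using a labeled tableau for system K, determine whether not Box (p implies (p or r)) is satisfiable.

No, unsatisfiable

1. not Box (p implies (p or r)), w0
2. not (p implies (p or r)), w1   [neg-Box-rule on 1: fresh world w1, w0Rw1]
3. p, w1   [neg-implies-rule on 2]
4. not (p or r), w1   [neg-implies-rule on 2]
5. not p, w1   [neg-or-rule on 4]
6. not r, w1   [neg-or-rule on 4]
Accessibility: w0Rw1
Branch closes: p and not p both at w1.
Every branch closes; the branch above is one of them.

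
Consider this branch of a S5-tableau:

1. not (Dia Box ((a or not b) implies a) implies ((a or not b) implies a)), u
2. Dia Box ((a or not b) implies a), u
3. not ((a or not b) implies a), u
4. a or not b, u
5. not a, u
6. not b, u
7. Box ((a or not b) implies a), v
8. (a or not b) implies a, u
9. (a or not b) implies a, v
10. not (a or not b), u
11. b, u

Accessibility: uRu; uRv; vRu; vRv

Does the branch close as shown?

Both b and not b appear at u.

Yes, closed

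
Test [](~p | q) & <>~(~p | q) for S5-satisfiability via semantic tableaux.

Unsatisfiable (every branch closes)

1. [](~p | q) & <>~(~p | q), w0
2. [](~p | q), w0   [&-rule on 1]
3. <>~(~p | q), w0   [&-rule on 1]
4. ~p | q, w0   [[]-rule on 2 via w0Rw0]
5. q, w0   [|-rule on 4 (branches; this branch)]
6. ~(~p | q), w1   [<>-rule on 3: fresh world w1, w0Rw1]
7. p, w1   [~|-rule on 6]
8. ~q, w1   [~|-rule on 6]
9. ~p | q, w1   [[]-rule on 2 via w0Rw1]
10. q, w1   [|-rule on 9 (branches; this branch)]
Accessibility: w0Rw0, w0Rw1, w1Rw0, w1Rw1
Branch closes: q and ~q both at w1.
(One branch shown.) All branches close.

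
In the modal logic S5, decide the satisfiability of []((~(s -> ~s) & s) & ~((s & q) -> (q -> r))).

1. []((~(s -> ~s) & s) & ~((s & q) -> (q -> r))), u
2. (~(s -> ~s) & s) & ~((s & q) -> (q -> r)), u   [[]-rule on 1 via uRu]
3. ~(s -> ~s) & s, u   [&-rule on 2]
4. ~((s & q) -> (q -> r)), u   [&-rule on 2]
5. ~(s -> ~s), u   [&-rule on 3]
6. s, u   [&-rule on 3]
7. s & q, u   [~->-rule on 4]
8. ~(q -> r), u   [~->-rule on 4]
9. q, u   [&-rule on 7]
10. ~r, u   [~->-rule on 8]
Accessibility: uRu

Satisfiable (open branch found)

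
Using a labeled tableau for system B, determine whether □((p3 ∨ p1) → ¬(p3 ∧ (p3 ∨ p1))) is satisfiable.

1. □((p3 ∨ p1) → ¬(p3 ∧ (p3 ∨ p1))), u
2. (p3 ∨ p1) → ¬(p3 ∧ (p3 ∨ p1)), u
3. ¬(p3 ∧ (p3 ∨ p1)), u
4. ¬(p3 ∨ p1), u
5. ¬p3, u
6. ¬p1, u
Accessibility: uRu

Yes, satisfiable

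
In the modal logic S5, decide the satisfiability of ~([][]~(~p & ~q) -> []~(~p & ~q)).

Unsatisfiable

1. ~([][]~(~p & ~q) -> []~(~p & ~q)), u
2. [][]~(~p & ~q), u   [~->-rule on 1]
3. ~[]~(~p & ~q), u   [~->-rule on 1]
4. []~(~p & ~q), u   [[]-rule on 2 via uRu]
5. ~(~p & ~q), u   [[]-rule on 4 via uRu]
6. q, u   [~&-rule on 5 (branches; this branch)]
7. ~p & ~q, v   [~[]-rule on 3: fresh world v, uRv]
8. ~p, v   [&-rule on 7]
9. ~q, v   [&-rule on 7]
10. []~(~p & ~q), v   [[]-rule on 2 via uRv]
11. ~(~p & ~q), v   [[]-rule on 4 via uRv]
12. q, v   [~&-rule on 11 (branches; this branch)]
Accessibility: uRu, uRv, vRu, vRv
Branch closes: q and ~q both at v.
All branches of the tableau close; one closing branch shown above.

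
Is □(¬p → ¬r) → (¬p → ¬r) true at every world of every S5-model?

Yes, valid

Tableau for the negation ¬(□(¬p → ¬r) → (¬p → ¬r)):
1. ¬(□(¬p → ¬r) → (¬p → ¬r)), u
2. □(¬p → ¬r), u   [¬→-rule on 1]
3. ¬(¬p → ¬r), u   [¬→-rule on 1]
4. ¬p, u   [¬→-rule on 3]
5. r, u   [¬→-rule on 3]
6. ¬p → ¬r, u   [□-rule on 2 via uRu]
7. ¬r, u   [→-rule on 6 (branches; this branch)]
Accessibility: uRu
Branch closes: r and ¬r both at u.
Every branch of the negation's tableau closes; the branch above is one of them.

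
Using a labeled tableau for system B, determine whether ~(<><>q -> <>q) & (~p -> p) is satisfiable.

1. ~(<><>q -> <>q) & (~p -> p), w0
2. ~(<><>q -> <>q), w0
3. ~p -> p, w0
4. <><>q, w0
5. ~<>q, w0
6. ~q, w0
7. p, w0
8. <>q, w1
9. ~q, w1
10. q, w2
Accessibility: w0Rw0, w0Rw1, w1Rw0, w1Rw1, w1Rw2, w2Rw1, w2Rw2

Satisfiable (open branch found)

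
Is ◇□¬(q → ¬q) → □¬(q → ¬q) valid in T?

Tableau for the negation ¬(◇□¬(q → ¬q) → □¬(q → ¬q)):
1. ¬(◇□¬(q → ¬q) → □¬(q → ¬q)), u
2. ◇□¬(q → ¬q), u
3. ¬□¬(q → ¬q), u
4. □¬(q → ¬q), v
5. ¬(q → ¬q), v
6. q, v
7. q → ¬q, w
8. ¬q, w
Accessibility: uRu, uRv, uRw, vRv, wRw
The negation has an open branch (countermodel exists).

Invalid (countermodel exists)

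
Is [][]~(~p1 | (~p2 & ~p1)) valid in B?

Tableau for the negation ~[][]~(~p1 | (~p2 & ~p1)):
1. ~[][]~(~p1 | (~p2 & ~p1)), 0
2. ~[]~(~p1 | (~p2 & ~p1)), 1
3. ~p1 | (~p2 & ~p1), 2
4. ~p2 & ~p1, 2
5. ~p2, 2
6. ~p1, 2
Accessibility: 0R0, 0R1, 1R0, 1R1, 1R2, 2R1, 2R2
The negation has an open branch (countermodel exists).

Not valid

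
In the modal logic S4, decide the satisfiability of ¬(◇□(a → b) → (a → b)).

Yes, satisfiable

1. ¬(◇□(a → b) → (a → b)), w0
2. ◇□(a → b), w0
3. ¬(a → b), w0
4. a, w0
5. ¬b, w0
6. □(a → b), w1
7. a → b, w1
8. b, w1
Accessibility: w0Rw0, w0Rw1, w1Rw1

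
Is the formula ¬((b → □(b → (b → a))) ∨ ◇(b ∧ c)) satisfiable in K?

1. ¬((b → □(b → (b → a))) ∨ ◇(b ∧ c)), u
2. ¬(b → □(b → (b → a))), u   [¬∨-rule on 1]
3. ¬◇(b ∧ c), u   [¬∨-rule on 1]
4. b, u   [¬→-rule on 2]
5. ¬□(b → (b → a)), u   [¬→-rule on 2]
6. ¬(b → (b → a)), v   [¬□-rule on 5: fresh world v, uRv]
7. b, v   [¬→-rule on 6]
8. ¬(b → a), v   [¬→-rule on 6]
9. ¬a, v   [¬→-rule on 8]
10. ¬(b ∧ c), v   [¬◇-rule on 3 via uRv]
11. ¬c, v   [¬∧-rule on 10 (branches; this branch)]
Accessibility: uRv

Satisfiable (open branch found)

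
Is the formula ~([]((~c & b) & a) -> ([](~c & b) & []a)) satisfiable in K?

1. ~([]((~c & b) & a) -> ([](~c & b) & []a)), w0
2. []((~c & b) & a), w0
3. ~([](~c & b) & []a), w0
4. ~[](~c & b), w0
5. ~(~c & b), w1
6. (~c & b) & a, w1
7. ~c & b, w1
8. a, w1
9. ~c, w1
10. b, w1
11. ~b, w1
Accessibility: w0Rw1
Branch closes: b and ~b both at w1.
(One branch shown.) All branches close.

Unsatisfiable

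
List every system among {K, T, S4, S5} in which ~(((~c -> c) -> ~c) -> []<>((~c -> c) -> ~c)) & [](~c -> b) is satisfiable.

K, T, S4

S5-tableau for the formula:
1. ~(((~c -> c) -> ~c) -> []<>((~c -> c) -> ~c)) & [](~c -> b), w0
2. ~(((~c -> c) -> ~c) -> []<>((~c -> c) -> ~c)), w0
3. [](~c -> b), w0
4. (~c -> c) -> ~c, w0
5. ~[]<>((~c -> c) -> ~c), w0
6. ~c -> b, w0
7. ~(~c -> c), w0
8. ~c, w0
9. b, w0
10. ~<>((~c -> c) -> ~c), w1
11. ~c -> b, w1
12. ~((~c -> c) -> ~c), w0
13. ~c -> c, w0
14. c, w0
Accessibility: w0Rw0, w0Rw1, w1Rw0, w1Rw1
Branch closes: c and ~c both at w0.
Every branch closes (one shown): unsatisfiable in S5.
S4-tableau for the formula:
1. ~(((~c -> c) -> ~c) -> []<>((~c -> c) -> ~c)) & [](~c -> b), w0
2. ~(((~c -> c) -> ~c) -> []<>((~c -> c) -> ~c)), w0
3. [](~c -> b), w0
4. (~c -> c) -> ~c, w0
5. ~[]<>((~c -> c) -> ~c), w0
6. ~c -> b, w0
7. ~c, w0
8. b, w0
9. ~<>((~c -> c) -> ~c), w1
10. ~c -> b, w1
11. ~((~c -> c) -> ~c), w1
12. ~c -> c, w1
13. c, w1
14. b, w1
Accessibility: w0Rw0, w0Rw1, w1Rw1
Complete open branch: satisfiable in S4, hence also in K, T (this S4-model is also a K-model and a T-model).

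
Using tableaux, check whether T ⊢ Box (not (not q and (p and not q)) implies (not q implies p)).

No, not valid

Tableau for the negation not Box (not (not q and (p and not q)) implies (not q implies p)):
1. not Box (not (not q and (p and not q)) implies (not q implies p)), w0
2. not (not (not q and (p and not q)) implies (not q implies p)), w1   [neg-Box-rule on 1: fresh world w1, w0Rw1]
3. not (not q and (p and not q)), w1   [neg-implies-rule on 2]
4. not (not q implies p), w1   [neg-implies-rule on 2]
5. not q, w1   [neg-implies-rule on 4]
6. not p, w1   [neg-implies-rule on 4]
7. not (p and not q), w1   [neg-and-rule on 3 (branches; this branch)]
Accessibility: w0Rw0, w0Rw1, w1Rw1
The negation has an open branch (countermodel exists).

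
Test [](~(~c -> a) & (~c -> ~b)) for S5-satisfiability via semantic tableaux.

1. [](~(~c -> a) & (~c -> ~b)), 0
2. ~(~c -> a) & (~c -> ~b), 0
3. ~(~c -> a), 0
4. ~c -> ~b, 0
5. ~c, 0
6. ~a, 0
7. ~b, 0
Accessibility: 0R0

Yes, satisfiable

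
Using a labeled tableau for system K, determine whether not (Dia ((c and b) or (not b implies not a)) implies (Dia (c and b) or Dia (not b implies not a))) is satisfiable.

1. not (Dia ((c and b) or (not b implies not a)) implies (Dia (c and b) or Dia (not b implies not a))), u
2. Dia ((c and b) or (not b implies not a)), u
3. not (Dia (c and b) or Dia (not b implies not a)), u
4. not Dia (c and b), u
5. not Dia (not b implies not a), u
6. (c and b) or (not b implies not a), v
7. not (c and b), v
8. not (not b implies not a), v
9. not b, v
10. a, v
11. not b implies not a, v
12. not a, v
Accessibility: uRv
Branch closes: a and not a both at v.
(One branch shown.) All branches close.

Unsatisfiable (every branch closes)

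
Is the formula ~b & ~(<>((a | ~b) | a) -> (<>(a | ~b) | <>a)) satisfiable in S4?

1. ~b & ~(<>((a | ~b) | a) -> (<>(a | ~b) | <>a)), w0
2. ~b, w0   [&-rule on 1]
3. ~(<>((a | ~b) | a) -> (<>(a | ~b) | <>a)), w0   [&-rule on 1]
4. <>((a | ~b) | a), w0   [~->-rule on 3]
5. ~(<>(a | ~b) | <>a), w0   [~->-rule on 3]
6. ~<>(a | ~b), w0   [~|-rule on 5]
7. ~<>a, w0   [~|-rule on 5]
8. ~(a | ~b), w0   [~<>-rule on 6 via w0Rw0]
9. ~a, w0   [~|-rule on 8]
10. b, w0   [~|-rule on 8]
Accessibility: w0Rw0
Branch closes: b and ~b both at w0.
(One branch shown.) All branches close.

Unsatisfiable (every branch closes)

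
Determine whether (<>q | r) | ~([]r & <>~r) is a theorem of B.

Valid

Tableau for the negation ~((<>q | r) | ~([]r & <>~r)):
1. ~((<>q | r) | ~([]r & <>~r)), u
2. ~(<>q | r), u
3. []r & <>~r, u
4. ~<>q, u
5. ~r, u
6. []r, u
7. <>~r, u
8. ~q, u
9. r, u
Accessibility: uRu
Branch closes: r and ~r both at u.
All branches of the negation close; one closing branch shown above.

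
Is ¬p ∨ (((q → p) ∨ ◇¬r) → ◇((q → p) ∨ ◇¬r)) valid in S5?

Yes, valid

Tableau for the negation ¬(¬p ∨ (((q → p) ∨ ◇¬r) → ◇((q → p) ∨ ◇¬r))):
1. ¬(¬p ∨ (((q → p) ∨ ◇¬r) → ◇((q → p) ∨ ◇¬r))), 0
2. p, 0   [¬∨-rule on 1]
3. ¬(((q → p) ∨ ◇¬r) → ◇((q → p) ∨ ◇¬r)), 0   [¬∨-rule on 1]
4. (q → p) ∨ ◇¬r, 0   [¬→-rule on 3]
5. ¬◇((q → p) ∨ ◇¬r), 0   [¬→-rule on 3]
6. ¬((q → p) ∨ ◇¬r), 0   [¬◇-rule on 5 via 0R0]
7. ¬(q → p), 0   [¬∨-rule on 6]
8. ¬◇¬r, 0   [¬∨-rule on 6]
9. q, 0   [¬→-rule on 7]
10. ¬p, 0   [¬→-rule on 7]
Accessibility: 0R0
Branch closes: p and ¬p both at 0.
All branches of the negation close; one closing branch shown above.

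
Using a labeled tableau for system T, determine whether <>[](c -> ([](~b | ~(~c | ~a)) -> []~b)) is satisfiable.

1. <>[](c -> ([](~b | ~(~c | ~a)) -> []~b)), 0
2. [](c -> ([](~b | ~(~c | ~a)) -> []~b)), 1
3. c -> ([](~b | ~(~c | ~a)) -> []~b), 1
4. [](~b | ~(~c | ~a)) -> []~b, 1
5. []~b, 1
6. ~b, 1
Accessibility: 0R0, 0R1, 1R1

Yes, satisfiable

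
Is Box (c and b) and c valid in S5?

Not valid

Tableau for the negation not (Box (c and b) and c):
1. not (Box (c and b) and c), u
2. not c, u
Accessibility: uRu
The negation has an open branch (countermodel exists).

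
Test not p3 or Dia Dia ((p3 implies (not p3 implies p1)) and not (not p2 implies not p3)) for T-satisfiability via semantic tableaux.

Yes, satisfiable

1. not p3 or Dia Dia ((p3 implies (not p3 implies p1)) and not (not p2 implies not p3)), u
2. Dia Dia ((p3 implies (not p3 implies p1)) and not (not p2 implies not p3)), u
3. Dia ((p3 implies (not p3 implies p1)) and not (not p2 implies not p3)), v
4. (p3 implies (not p3 implies p1)) and not (not p2 implies not p3), w
5. p3 implies (not p3 implies p1), w
6. not (not p2 implies not p3), w
7. not p2, w
8. p3, w
9. not p3 implies p1, w
10. p1, w
Accessibility: uRu, uRv, vRv, vRw, wRw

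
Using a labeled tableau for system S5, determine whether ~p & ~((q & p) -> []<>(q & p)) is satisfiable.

Unsatisfiable (every branch closes)

1. ~p & ~((q & p) -> []<>(q & p)), w0
2. ~p, w0   [&-rule on 1]
3. ~((q & p) -> []<>(q & p)), w0   [&-rule on 1]
4. q & p, w0   [~->-rule on 3]
5. ~[]<>(q & p), w0   [~->-rule on 3]
6. q, w0   [&-rule on 4]
7. p, w0   [&-rule on 4]
Accessibility: w0Rw0
Branch closes: p and ~p both at w0.
All branches of the tableau close; one closing branch shown above.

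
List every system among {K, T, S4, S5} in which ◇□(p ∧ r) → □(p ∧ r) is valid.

S5

S4-tableau for the negation ¬(◇□(p ∧ r) → □(p ∧ r)):
1. ¬(◇□(p ∧ r) → □(p ∧ r)), w0
2. ◇□(p ∧ r), w0   [¬→-rule on 1]
3. ¬□(p ∧ r), w0   [¬→-rule on 1]
4. □(p ∧ r), w1   [◇-rule on 2: fresh world w1, w0Rw1]
5. p ∧ r, w1   [□-rule on 4 via w1Rw1]
6. p, w1   [∧-rule on 5]
7. r, w1   [∧-rule on 5]
8. ¬(p ∧ r), w2   [¬□-rule on 3: fresh world w2, w0Rw2]
9. ¬r, w2   [¬∧-rule on 8 (branches; this branch)]
Accessibility: w0Rw0, w0Rw1, w0Rw2, w1Rw1, w2Rw2
Complete open branch: countermodel on an S4-frame, so not valid in S4, nor in K, T (the same frame is also a K-frame and a T-frame).
S5-tableau for the negation ¬(◇□(p ∧ r) → □(p ∧ r)):
1. ¬(◇□(p ∧ r) → □(p ∧ r)), w0
2. ◇□(p ∧ r), w0   [¬→-rule on 1]
3. ¬□(p ∧ r), w0   [¬→-rule on 1]
4. □(p ∧ r), w1   [◇-rule on 2: fresh world w1, w0Rw1]
5. p ∧ r, w0   [□-rule on 4 via w1Rw0]
6. p, w0   [∧-rule on 5]
7. r, w0   [∧-rule on 5]
8. p ∧ r, w1   [□-rule on 4 via w1Rw1]
9. p, w1   [∧-rule on 8]
10. r, w1   [∧-rule on 8]
11. ¬(p ∧ r), w2   [¬□-rule on 3: fresh world w2, w0Rw2]
12. p ∧ r, w2   [□-rule on 4 via w1Rw2]
13. p, w2   [∧-rule on 12]
14. r, w2   [∧-rule on 12]
15. ¬r, w2   [¬∧-rule on 11 (branches; this branch)]
Accessibility: w0Rw0, w0Rw1, w0Rw2, w1Rw0, w1Rw1, w1Rw2, w2Rw0, w2Rw1, w2Rw2
Branch closes: r and ¬r both at w2.
Every branch closes (one shown): valid in S5.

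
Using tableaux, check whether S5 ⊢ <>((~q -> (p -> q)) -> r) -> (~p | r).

Tableau for the negation ~(<>((~q -> (p -> q)) -> r) -> (~p | r)):
1. ~(<>((~q -> (p -> q)) -> r) -> (~p | r)), u
2. <>((~q -> (p -> q)) -> r), u
3. ~(~p | r), u
4. p, u
5. ~r, u
6. (~q -> (p -> q)) -> r, v
7. r, v
Accessibility: uRu, uRv, vRu, vRv
The negation has an open branch (countermodel exists).

Not valid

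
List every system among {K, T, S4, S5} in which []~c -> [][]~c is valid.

S4, S5

T-tableau for the negation ~([]~c -> [][]~c):
1. ~([]~c -> [][]~c), 0
2. []~c, 0
3. ~[][]~c, 0
4. ~c, 0
5. ~[]~c, 1
6. ~c, 1
7. c, 2
Accessibility: 0R0, 0R1, 1R1, 1R2, 2R2
Complete open branch: countermodel on a T-frame, so not valid in T, nor in K (the same frame is also a K-frame).
S4-tableau for the negation ~([]~c -> [][]~c):
1. ~([]~c -> [][]~c), 0
2. []~c, 0
3. ~[][]~c, 0
4. ~c, 0
5. ~[]~c, 1
6. ~c, 1
7. c, 2
8. ~c, 2
Accessibility: 0R0, 0R1, 0R2, 1R1, 1R2, 2R2
Branch closes: c and ~c both at 2.
Every branch closes (one shown): valid in S4, hence also in S5 (every theorem of S4 is a theorem of S5).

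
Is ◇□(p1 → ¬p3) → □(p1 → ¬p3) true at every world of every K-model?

Not valid

Tableau for the negation ¬(◇□(p1 → ¬p3) → □(p1 → ¬p3)):
1. ¬(◇□(p1 → ¬p3) → □(p1 → ¬p3)), u
2. ◇□(p1 → ¬p3), u
3. ¬□(p1 → ¬p3), u
4. □(p1 → ¬p3), v
5. ¬(p1 → ¬p3), w
6. p1, w
7. p3, w
Accessibility: uRv, uRw
The negation has an open branch (countermodel exists).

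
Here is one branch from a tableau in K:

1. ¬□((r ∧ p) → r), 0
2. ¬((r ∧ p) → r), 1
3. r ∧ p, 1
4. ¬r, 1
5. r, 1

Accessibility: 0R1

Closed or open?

Both r and ¬r appear at 1.

Closed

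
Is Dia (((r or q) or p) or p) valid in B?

Tableau for the negation not Dia (((r or q) or p) or p):
1. not Dia (((r or q) or p) or p), w0
2. not (((r or q) or p) or p), w0
3. not ((r or q) or p), w0
4. not p, w0
5. not (r or q), w0
6. not r, w0
7. not q, w0
Accessibility: w0Rw0
The negation has an open branch (countermodel exists).

Not valid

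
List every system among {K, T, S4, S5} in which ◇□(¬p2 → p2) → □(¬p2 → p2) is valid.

S5

S4-tableau for the negation ¬(◇□(¬p2 → p2) → □(¬p2 → p2)):
1. ¬(◇□(¬p2 → p2) → □(¬p2 → p2)), u
2. ◇□(¬p2 → p2), u
3. ¬□(¬p2 → p2), u
4. □(¬p2 → p2), v
5. ¬p2 → p2, v
6. p2, v
7. ¬(¬p2 → p2), w
8. ¬p2, w
Accessibility: uRu, uRv, uRw, vRv, wRw
Complete open branch: countermodel on an S4-frame, so not valid in S4, nor in K, T (the same frame is also a K-frame and a T-frame).
S5-tableau for the negation ¬(◇□(¬p2 → p2) → □(¬p2 → p2)):
1. ¬(◇□(¬p2 → p2) → □(¬p2 → p2)), u
2. ◇□(¬p2 → p2), u
3. ¬□(¬p2 → p2), u
4. □(¬p2 → p2), v
5. ¬p2 → p2, u
6. ¬p2 → p2, v
7. p2, u
8. p2, v
9. ¬(¬p2 → p2), w
10. ¬p2, w
11. ¬p2 → p2, w
12. p2, w
Accessibility: uRu, uRv, uRw, vRu, vRv, vRw, wRu, wRv, wRw
Branch closes: p2 and ¬p2 both at w.
Every branch closes (one shown): valid in S5.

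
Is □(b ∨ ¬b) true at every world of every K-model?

Tableau for the negation ¬□(b ∨ ¬b):
1. ¬□(b ∨ ¬b), u
2. ¬(b ∨ ¬b), v
3. ¬b, v
4. b, v
Accessibility: uRv
Branch closes: b and ¬b both at v.
Every branch of the negation's tableau closes; the branch above is one of them.

Valid in K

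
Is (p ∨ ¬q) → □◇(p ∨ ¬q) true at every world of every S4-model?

Tableau for the negation ¬((p ∨ ¬q) → □◇(p ∨ ¬q)):
1. ¬((p ∨ ¬q) → □◇(p ∨ ¬q)), 0
2. p ∨ ¬q, 0   [¬→-rule on 1]
3. ¬□◇(p ∨ ¬q), 0   [¬→-rule on 1]
4. ¬q, 0   [∨-rule on 2 (branches; this branch)]
5. ¬◇(p ∨ ¬q), 1   [¬□-rule on 3: fresh world 1, 0R1]
6. ¬(p ∨ ¬q), 1   [¬◇-rule on 5 via 1R1]
7. ¬p, 1   [¬∨-rule on 6]
8. q, 1   [¬∨-rule on 6]
Accessibility: 0R0, 0R1, 1R1
The negation has an open branch (countermodel exists).

No, not valid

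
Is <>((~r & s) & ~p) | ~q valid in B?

Tableau for the negation ~(<>((~r & s) & ~p) | ~q):
1. ~(<>((~r & s) & ~p) | ~q), w0
2. ~<>((~r & s) & ~p), w0
3. q, w0
4. ~((~r & s) & ~p), w0
5. p, w0
Accessibility: w0Rw0
The negation has an open branch (countermodel exists).

No, not valid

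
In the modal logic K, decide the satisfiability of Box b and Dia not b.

1. Box b and Dia not b, u
2. Box b, u
3. Dia not b, u
4. not b, v
5. b, v
Accessibility: uRv
Branch closes: b and not b both at v.
All branches of the tableau close; one closing branch shown above.

Unsatisfiable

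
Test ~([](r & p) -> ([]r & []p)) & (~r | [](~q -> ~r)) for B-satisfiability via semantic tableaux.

1. ~([](r & p) -> ([]r & []p)) & (~r | [](~q -> ~r)), 0
2. ~([](r & p) -> ([]r & []p)), 0
3. ~r | [](~q -> ~r), 0
4. [](r & p), 0
5. ~([]r & []p), 0
6. r & p, 0
7. r, 0
8. p, 0
9. [](~q -> ~r), 0
10. ~q -> ~r, 0
11. ~[]p, 0
12. q, 0
13. ~p, 1
14. r & p, 1
15. r, 1
16. p, 1
Accessibility: 0R0, 0R1, 1R0, 1R1
Branch closes: p and ~p both at 1.
All branches of the tableau close; one closing branch shown above.

Unsatisfiable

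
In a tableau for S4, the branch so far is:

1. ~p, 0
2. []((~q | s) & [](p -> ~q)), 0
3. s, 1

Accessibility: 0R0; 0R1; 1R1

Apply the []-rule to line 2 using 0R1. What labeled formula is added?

(~q | s) & [](p -> ~q), 1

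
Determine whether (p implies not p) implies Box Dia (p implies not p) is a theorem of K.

Tableau for the negation not ((p implies not p) implies Box Dia (p implies not p)):
1. not ((p implies not p) implies Box Dia (p implies not p)), 0
2. p implies not p, 0   [neg-implies-rule on 1]
3. not Box Dia (p implies not p), 0   [neg-implies-rule on 1]
4. not p, 0   [implies-rule on 2 (branches; this branch)]
5. not Dia (p implies not p), 1   [neg-Box-rule on 3: fresh world 1, 0R1]
Accessibility: 0R1
The negation has an open branch (countermodel exists).

Not valid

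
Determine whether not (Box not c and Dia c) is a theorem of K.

Tableau for the negation Box not c and Dia c:
1. Box not c and Dia c, u
2. Box not c, u   [and-rule on 1]
3. Dia c, u   [and-rule on 1]
4. c, v   [Dia-rule on 3: fresh world v, uRv]
5. not c, v   [Box-rule on 2 via uRv]
Accessibility: uRv
Branch closes: c and not c both at v.
All branches of the negation close; one closing branch shown above.

Valid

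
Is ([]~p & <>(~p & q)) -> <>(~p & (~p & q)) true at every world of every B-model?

Tableau for the negation ~(([]~p & <>(~p & q)) -> <>(~p & (~p & q))):
1. ~(([]~p & <>(~p & q)) -> <>(~p & (~p & q))), u
2. []~p & <>(~p & q), u
3. ~<>(~p & (~p & q)), u
4. []~p, u
5. <>(~p & q), u
6. ~(~p & (~p & q)), u
7. ~p, u
8. ~(~p & q), u
9. ~q, u
10. ~p & q, v
11. ~p, v
12. q, v
13. ~(~p & (~p & q)), v
14. ~(~p & q), v
15. ~q, v
Accessibility: uRu, uRv, vRu, vRv
Branch closes: q and ~q both at v.
Every branch of the negation's tableau closes; the branch above is one of them.

Valid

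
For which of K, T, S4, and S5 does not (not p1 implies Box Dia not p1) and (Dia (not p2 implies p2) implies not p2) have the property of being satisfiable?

K, T, S4

S5-tableau for the formula:
1. not (not p1 implies Box Dia not p1) and (Dia (not p2 implies p2) implies not p2), 0
2. not (not p1 implies Box Dia not p1), 0
3. Dia (not p2 implies p2) implies not p2, 0
4. not p1, 0
5. not Box Dia not p1, 0
6. not Dia (not p2 implies p2), 0
7. not (not p2 implies p2), 0
8. not p2, 0
9. not Dia not p1, 1
10. not (not p2 implies p2), 1
11. not p2, 1
12. p1, 0
Accessibility: 0R0, 0R1, 1R0, 1R1
Branch closes: p1 and not p1 both at 0.
Every branch closes (one shown): unsatisfiable in S5.
S4-tableau for the formula:
1. not (not p1 implies Box Dia not p1) and (Dia (not p2 implies p2) implies not p2), 0
2. not (not p1 implies Box Dia not p1), 0
3. Dia (not p2 implies p2) implies not p2, 0
4. not p1, 0
5. not Box Dia not p1, 0
6. not p2, 0
7. not Dia not p1, 1
8. p1, 1
Accessibility: 0R0, 0R1, 1R1
Complete open branch: satisfiable in S4, hence also in K, T (this S4-model is also a K-model and a T-model).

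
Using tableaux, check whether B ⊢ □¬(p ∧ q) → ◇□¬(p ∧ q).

Tableau for the negation ¬(□¬(p ∧ q) → ◇□¬(p ∧ q)):
1. ¬(□¬(p ∧ q) → ◇□¬(p ∧ q)), 0
2. □¬(p ∧ q), 0   [¬→-rule on 1]
3. ¬◇□¬(p ∧ q), 0   [¬→-rule on 1]
4. ¬(p ∧ q), 0   [□-rule on 2 via 0R0]
5. ¬□¬(p ∧ q), 0   [¬◇-rule on 3 via 0R0]
6. ¬q, 0   [¬∧-rule on 4 (branches; this branch)]
7. p ∧ q, 1   [¬□-rule on 5: fresh world 1, 0R1]
8. p, 1   [∧-rule on 7]
9. q, 1   [∧-rule on 7]
10. ¬(p ∧ q), 1   [□-rule on 2 via 0R1]
11. ¬□¬(p ∧ q), 1   [¬◇-rule on 3 via 0R1]
12. ¬q, 1   [¬∧-rule on 10 (branches; this branch)]
Accessibility: 0R0, 0R1, 1R0, 1R1
Branch closes: q and ¬q both at 1.
All branches of the negation close; one closing branch shown above.

Yes, valid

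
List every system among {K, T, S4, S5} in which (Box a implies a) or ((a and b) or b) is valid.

T, S4, S5

T-tableau for the negation not ((Box a implies a) or ((a and b) or b)):
1. not ((Box a implies a) or ((a and b) or b)), u
2. not (Box a implies a), u   [neg-or-rule on 1]
3. not ((a and b) or b), u   [neg-or-rule on 1]
4. Box a, u   [neg-implies-rule on 2]
5. not a, u   [neg-implies-rule on 2]
6. not (a and b), u   [neg-or-rule on 3]
7. not b, u   [neg-or-rule on 3]
8. a, u   [Box-rule on 4 via uRu]
Accessibility: uRu
Branch closes: a and not a both at u.
Every branch closes (one shown): valid in T, hence also in S4, S5 (every theorem of T is a theorem of S4 and S5).
K-tableau for the negation not ((Box a implies a) or ((a and b) or b)):
1. not ((Box a implies a) or ((a and b) or b)), u
2. not (Box a implies a), u   [neg-or-rule on 1]
3. not ((a and b) or b), u   [neg-or-rule on 1]
4. Box a, u   [neg-implies-rule on 2]
5. not a, u   [neg-implies-rule on 2]
6. not (a and b), u   [neg-or-rule on 3]
7. not b, u   [neg-or-rule on 3]
Complete open branch: countermodel on a K-frame, so not valid in K.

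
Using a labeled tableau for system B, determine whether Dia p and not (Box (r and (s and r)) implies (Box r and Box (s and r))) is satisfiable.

1. Dia p and not (Box (r and (s and r)) implies (Box r and Box (s and r))), 0
2. Dia p, 0
3. not (Box (r and (s and r)) implies (Box r and Box (s and r))), 0
4. Box (r and (s and r)), 0
5. not (Box r and Box (s and r)), 0
6. r and (s and r), 0
7. r, 0
8. s and r, 0
9. s, 0
10. not Box (s and r), 0
11. p, 1
12. r and (s and r), 1
13. r, 1
14. s and r, 1
15. s, 1
16. not (s and r), 2
17. r and (s and r), 2
18. r, 2
19. s and r, 2
20. s, 2
21. not r, 2
Accessibility: 0R0, 0R1, 0R2, 1R0, 1R1, 2R0, 2R2
Branch closes: r and not r both at 2.
Every branch closes; the branch above is one of them.

Unsatisfiable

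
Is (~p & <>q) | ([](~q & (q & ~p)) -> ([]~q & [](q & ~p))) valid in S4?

Valid in S4

Tableau for the negation ~((~p & <>q) | ([](~q & (q & ~p)) -> ([]~q & [](q & ~p)))):
1. ~((~p & <>q) | ([](~q & (q & ~p)) -> ([]~q & [](q & ~p)))), w0
2. ~(~p & <>q), w0
3. ~([](~q & (q & ~p)) -> ([]~q & [](q & ~p))), w0
4. [](~q & (q & ~p)), w0
5. ~([]~q & [](q & ~p)), w0
6. ~q & (q & ~p), w0
7. ~q, w0
8. q & ~p, w0
9. q, w0
10. ~p, w0
Accessibility: w0Rw0
Branch closes: q and ~q both at w0.
Every branch of the negation's tableau closes; the branch above is one of them.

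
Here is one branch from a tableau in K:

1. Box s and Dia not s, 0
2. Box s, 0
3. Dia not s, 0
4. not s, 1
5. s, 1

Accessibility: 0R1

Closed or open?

Yes, closed

Both s and not s appear at 1.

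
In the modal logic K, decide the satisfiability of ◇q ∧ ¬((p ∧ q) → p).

1. ◇q ∧ ¬((p ∧ q) → p), w0
2. ◇q, w0   [∧-rule on 1]
3. ¬((p ∧ q) → p), w0   [∧-rule on 1]
4. p ∧ q, w0   [¬→-rule on 3]
5. ¬p, w0   [¬→-rule on 3]
6. p, w0   [∧-rule on 4]
7. q, w0   [∧-rule on 4]
Branch closes: p and ¬p both at w0.
(One branch shown.) All branches close.

Unsatisfiable (every branch closes)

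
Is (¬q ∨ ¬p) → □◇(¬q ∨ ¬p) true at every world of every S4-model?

Not valid

Tableau for the negation ¬((¬q ∨ ¬p) → □◇(¬q ∨ ¬p)):
1. ¬((¬q ∨ ¬p) → □◇(¬q ∨ ¬p)), u
2. ¬q ∨ ¬p, u
3. ¬□◇(¬q ∨ ¬p), u
4. ¬p, u
5. ¬◇(¬q ∨ ¬p), v
6. ¬(¬q ∨ ¬p), v
7. q, v
8. p, v
Accessibility: uRu, uRv, vRv
The negation has an open branch (countermodel exists).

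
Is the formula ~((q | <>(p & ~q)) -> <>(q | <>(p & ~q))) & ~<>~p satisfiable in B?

Unsatisfiable

1. ~((q | <>(p & ~q)) -> <>(q | <>(p & ~q))) & ~<>~p, w0
2. ~((q | <>(p & ~q)) -> <>(q | <>(p & ~q))), w0   [&-rule on 1]
3. ~<>~p, w0   [&-rule on 1]
4. q | <>(p & ~q), w0   [~->-rule on 2]
5. ~<>(q | <>(p & ~q)), w0   [~->-rule on 2]
6. p, w0   [~<>-rule on 3 via w0Rw0]
7. ~(q | <>(p & ~q)), w0   [~<>-rule on 5 via w0Rw0]
8. ~q, w0   [~|-rule on 7]
9. ~<>(p & ~q), w0   [~|-rule on 7]
10. ~(p & ~q), w0   [~<>-rule on 9 via w0Rw0]
11. <>(p & ~q), w0   [|-rule on 4 (branches; this branch)]
12. q, w0   [~&-rule on 10 (branches; this branch)]
Accessibility: w0Rw0
Branch closes: q and ~q both at w0.
Every branch closes; the branch above is one of them.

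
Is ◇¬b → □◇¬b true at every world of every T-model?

Not valid

Tableau for the negation ¬(◇¬b → □◇¬b):
1. ¬(◇¬b → □◇¬b), w0
2. ◇¬b, w0
3. ¬□◇¬b, w0
4. ¬b, w1
5. ¬◇¬b, w2
6. b, w2
Accessibility: w0Rw0, w0Rw1, w0Rw2, w1Rw1, w2Rw2
The negation has an open branch (countermodel exists).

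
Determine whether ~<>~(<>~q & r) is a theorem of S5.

No, not valid

Tableau for the negation <>~(<>~q & r):
1. <>~(<>~q & r), w0
2. ~(<>~q & r), w1
3. ~r, w1
Accessibility: w0Rw0, w0Rw1, w1Rw0, w1Rw1
The negation has an open branch (countermodel exists).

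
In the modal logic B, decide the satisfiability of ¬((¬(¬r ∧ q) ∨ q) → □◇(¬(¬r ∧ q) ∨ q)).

Unsatisfiable (every branch closes)

1. ¬((¬(¬r ∧ q) ∨ q) → □◇(¬(¬r ∧ q) ∨ q)), w0
2. ¬(¬r ∧ q) ∨ q, w0   [¬→-rule on 1]
3. ¬□◇(¬(¬r ∧ q) ∨ q), w0   [¬→-rule on 1]
4. ¬(¬r ∧ q), w0   [∨-rule on 2 (branches; this branch)]
5. ¬q, w0   [¬∧-rule on 4 (branches; this branch)]
6. ¬◇(¬(¬r ∧ q) ∨ q), w1   [¬□-rule on 3: fresh world w1, w0Rw1]
7. ¬(¬(¬r ∧ q) ∨ q), w0   [¬◇-rule on 6 via w1Rw0]
8. ¬r ∧ q, w0   [¬∨-rule on 7]
9. ¬r, w0   [∧-rule on 8]
10. q, w0   [∧-rule on 8]
Accessibility: w0Rw0, w0Rw1, w1Rw0, w1Rw1
Branch closes: q and ¬q both at w0.
All branches of the tableau close; one closing branch shown above.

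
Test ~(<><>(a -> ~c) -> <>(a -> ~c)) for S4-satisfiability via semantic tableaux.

Unsatisfiable

1. ~(<><>(a -> ~c) -> <>(a -> ~c)), w0
2. <><>(a -> ~c), w0
3. ~<>(a -> ~c), w0
4. ~(a -> ~c), w0
5. a, w0
6. c, w0
7. <>(a -> ~c), w1
8. ~(a -> ~c), w1
9. a, w1
10. c, w1
11. a -> ~c, w2
12. ~(a -> ~c), w2
13. a, w2
14. c, w2
15. ~c, w2
Accessibility: w0Rw0, w0Rw1, w0Rw2, w1Rw1, w1Rw2, w2Rw2
Branch closes: c and ~c both at w2.
Every branch closes; the branch above is one of them.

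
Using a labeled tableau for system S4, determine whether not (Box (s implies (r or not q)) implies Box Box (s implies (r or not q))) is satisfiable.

1. not (Box (s implies (r or not q)) implies Box Box (s implies (r or not q))), u
2. Box (s implies (r or not q)), u
3. not Box Box (s implies (r or not q)), u
4. s implies (r or not q), u
5. r or not q, u
6. not q, u
7. not Box (s implies (r or not q)), v
8. s implies (r or not q), v
9. r or not q, v
10. not q, v
11. not (s implies (r or not q)), w
12. s, w
13. not (r or not q), w
14. not r, w
15. q, w
16. s implies (r or not q), w
17. r or not q, w
18. not q, w
Accessibility: uRu, uRv, uRw, vRv, vRw, wRw
Branch closes: q and not q both at w.
All branches of the tableau close; one closing branch shown above.

Unsatisfiable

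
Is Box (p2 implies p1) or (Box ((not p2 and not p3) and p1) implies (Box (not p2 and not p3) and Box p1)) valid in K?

Valid in K

Tableau for the negation not (Box (p2 implies p1) or (Box ((not p2 and not p3) and p1) implies (Box (not p2 and not p3) and Box p1))):
1. not (Box (p2 implies p1) or (Box ((not p2 and not p3) and p1) implies (Box (not p2 and not p3) and Box p1))), 0
2. not Box (p2 implies p1), 0
3. not (Box ((not p2 and not p3) and p1) implies (Box (not p2 and not p3) and Box p1)), 0
4. Box ((not p2 and not p3) and p1), 0
5. not (Box (not p2 and not p3) and Box p1), 0
6. not Box p1, 0
7. not (p2 implies p1), 1
8. p2, 1
9. not p1, 1
10. (not p2 and not p3) and p1, 1
11. not p2 and not p3, 1
12. p1, 1
Accessibility: 0R1
Branch closes: p1 and not p1 both at 1.
Every branch of the negation's tableau closes; the branch above is one of them.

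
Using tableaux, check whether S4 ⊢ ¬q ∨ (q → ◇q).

Tableau for the negation ¬(¬q ∨ (q → ◇q)):
1. ¬(¬q ∨ (q → ◇q)), w0
2. q, w0
3. ¬(q → ◇q), w0
4. ¬◇q, w0
5. ¬q, w0
Accessibility: w0Rw0
Branch closes: q and ¬q both at w0.
Every branch of the negation's tableau closes; the branch above is one of them.

Valid in S4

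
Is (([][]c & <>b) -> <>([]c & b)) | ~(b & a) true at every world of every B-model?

Yes, valid

Tableau for the negation ~((([][]c & <>b) -> <>([]c & b)) | ~(b & a)):
1. ~((([][]c & <>b) -> <>([]c & b)) | ~(b & a)), u
2. ~(([][]c & <>b) -> <>([]c & b)), u
3. b & a, u
4. [][]c & <>b, u
5. ~<>([]c & b), u
6. b, u
7. a, u
8. [][]c, u
9. <>b, u
10. ~([]c & b), u
11. []c, u
12. c, u
13. ~[]c, u
14. b, v
15. ~([]c & b), v
16. []c, v
17. c, v
18. ~[]c, v
19. ~c, w
20. ~([]c & b), w
21. []c, w
22. c, w
Accessibility: uRu, uRv, uRw, vRu, vRv, wRu, wRw
Branch closes: c and ~c both at w.
Every branch of the negation's tableau closes; the branch above is one of them.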